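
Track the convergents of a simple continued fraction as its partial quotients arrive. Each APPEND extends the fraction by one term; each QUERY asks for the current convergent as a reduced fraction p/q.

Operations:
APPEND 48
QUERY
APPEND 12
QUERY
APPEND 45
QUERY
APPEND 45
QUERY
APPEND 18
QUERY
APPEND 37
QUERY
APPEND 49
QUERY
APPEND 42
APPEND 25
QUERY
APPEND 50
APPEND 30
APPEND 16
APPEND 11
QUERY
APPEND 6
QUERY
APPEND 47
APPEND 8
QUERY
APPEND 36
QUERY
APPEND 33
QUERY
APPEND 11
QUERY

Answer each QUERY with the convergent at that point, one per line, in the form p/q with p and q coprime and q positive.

APPEND 48: p_0 = 48·1 + 0 = 48, q_0 = 48·0 + 1 = 1 → 48/1
APPEND 12: p_1 = 12·48 + 1 = 577, q_1 = 12·1 + 0 = 12 → 577/12
APPEND 45: p_2 = 45·577 + 48 = 26013, q_2 = 45·12 + 1 = 541 → 26013/541
APPEND 45: p_3 = 45·26013 + 577 = 1171162, q_3 = 45·541 + 12 = 24357 → 1171162/24357
APPEND 18: p_4 = 18·1171162 + 26013 = 21106929, q_4 = 18·24357 + 541 = 438967 → 21106929/438967
APPEND 37: p_5 = 37·21106929 + 1171162 = 782127535, q_5 = 37·438967 + 24357 = 16266136 → 782127535/16266136
APPEND 49: p_6 = 49·782127535 + 21106929 = 38345356144, q_6 = 49·16266136 + 438967 = 797479631 → 38345356144/797479631
APPEND 42: p_7 = 42·38345356144 + 782127535 = 1611287085583, q_7 = 42·797479631 + 16266136 = 33510410638 → 1611287085583/33510410638
APPEND 25: p_8 = 25·1611287085583 + 38345356144 = 40320522495719, q_8 = 25·33510410638 + 797479631 = 838557745581 → 40320522495719/838557745581
APPEND 50: p_9 = 50·40320522495719 + 1611287085583 = 2017637411871533, q_9 = 50·838557745581 + 33510410638 = 41961397689688 → 2017637411871533/41961397689688
APPEND 30: p_10 = 30·2017637411871533 + 40320522495719 = 60569442878641709, q_10 = 30·41961397689688 + 838557745581 = 1259680488436221 → 60569442878641709/1259680488436221
APPEND 16: p_11 = 16·60569442878641709 + 2017637411871533 = 971128723470138877, q_11 = 16·1259680488436221 + 41961397689688 = 20196849212669224 → 971128723470138877/20196849212669224
APPEND 11: p_12 = 11·971128723470138877 + 60569442878641709 = 10742985401050169356, q_12 = 11·20196849212669224 + 1259680488436221 = 223425021827797685 → 10742985401050169356/223425021827797685
APPEND 6: p_13 = 6·10742985401050169356 + 971128723470138877 = 65429041129771155013, q_13 = 6·223425021827797685 + 20196849212669224 = 1360746980179455334 → 65429041129771155013/1360746980179455334
APPEND 47: p_14 = 47·65429041129771155013 + 10742985401050169356 = 3085907918500294454967, q_14 = 47·1360746980179455334 + 223425021827797685 = 64178533090262198383 → 3085907918500294454967/64178533090262198383
APPEND 8: p_15 = 8·3085907918500294454967 + 65429041129771155013 = 24752692389132126794749, q_15 = 8·64178533090262198383 + 1360746980179455334 = 514789011702277042398 → 24752692389132126794749/514789011702277042398
APPEND 36: p_16 = 36·24752692389132126794749 + 3085907918500294454967 = 894182833927256859065931, q_16 = 36·514789011702277042398 + 64178533090262198383 = 18596582954372235724711 → 894182833927256859065931/18596582954372235724711
APPEND 33: p_17 = 33·894182833927256859065931 + 24752692389132126794749 = 29532786211988608475970472, q_17 = 33·18596582954372235724711 + 514789011702277042398 = 614202026505986055957861 → 29532786211988608475970472/614202026505986055957861
APPEND 11: p_18 = 11·29532786211988608475970472 + 894182833927256859065931 = 325754831165801950094741123, q_18 = 11·614202026505986055957861 + 18596582954372235724711 = 6774818874520218851261182 → 325754831165801950094741123/6774818874520218851261182

48/1
577/12
26013/541
1171162/24357
21106929/438967
782127535/16266136
38345356144/797479631
40320522495719/838557745581
10742985401050169356/223425021827797685
65429041129771155013/1360746980179455334
24752692389132126794749/514789011702277042398
894182833927256859065931/18596582954372235724711
29532786211988608475970472/614202026505986055957861
325754831165801950094741123/6774818874520218851261182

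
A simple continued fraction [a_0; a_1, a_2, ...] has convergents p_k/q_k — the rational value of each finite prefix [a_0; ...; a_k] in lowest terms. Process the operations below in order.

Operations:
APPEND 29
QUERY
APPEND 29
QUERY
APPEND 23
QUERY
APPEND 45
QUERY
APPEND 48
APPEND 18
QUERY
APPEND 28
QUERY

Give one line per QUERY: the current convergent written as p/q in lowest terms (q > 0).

APPEND 29: p_0 = 29·1 + 0 = 29, q_0 = 29·0 + 1 = 1 → 29/1
APPEND 29: p_1 = 29·29 + 1 = 842, q_1 = 29·1 + 0 = 29 → 842/29
APPEND 23: p_2 = 23·842 + 29 = 19395, q_2 = 23·29 + 1 = 668 → 19395/668
APPEND 45: p_3 = 45·19395 + 842 = 873617, q_3 = 45·668 + 29 = 30089 → 873617/30089
APPEND 48: p_4 = 48·873617 + 19395 = 41953011, q_4 = 48·30089 + 668 = 1444940 → 41953011/1444940
APPEND 18: p_5 = 18·41953011 + 873617 = 756027815, q_5 = 18·1444940 + 30089 = 26039009 → 756027815/26039009
APPEND 28: p_6 = 28·756027815 + 41953011 = 21210731831, q_6 = 28·26039009 + 1444940 = 730537192 → 21210731831/730537192

29/1
842/29
19395/668
873617/30089
756027815/26039009
21210731831/730537192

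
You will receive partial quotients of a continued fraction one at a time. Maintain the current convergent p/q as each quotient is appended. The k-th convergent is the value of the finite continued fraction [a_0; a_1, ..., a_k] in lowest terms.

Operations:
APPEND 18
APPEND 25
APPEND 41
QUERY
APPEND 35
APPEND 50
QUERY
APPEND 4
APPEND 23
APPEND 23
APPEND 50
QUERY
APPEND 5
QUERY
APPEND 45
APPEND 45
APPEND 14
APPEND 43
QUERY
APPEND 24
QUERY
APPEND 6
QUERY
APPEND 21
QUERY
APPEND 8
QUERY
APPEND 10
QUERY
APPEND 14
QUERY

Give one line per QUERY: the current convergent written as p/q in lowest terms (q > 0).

APPEND 18: p_0 = 18·1 + 0 = 18, q_0 = 18·0 + 1 = 1 → 18/1
APPEND 25: p_1 = 25·18 + 1 = 451, q_1 = 25·1 + 0 = 25 → 451/25
APPEND 41: p_2 = 41·451 + 18 = 18509, q_2 = 41·25 + 1 = 1026 → 18509/1026
APPEND 35: p_3 = 35·18509 + 451 = 648266, q_3 = 35·1026 + 25 = 35935 → 648266/35935
APPEND 50: p_4 = 50·648266 + 18509 = 32431809, q_4 = 50·35935 + 1026 = 1797776 → 32431809/1797776
APPEND 4: p_5 = 4·32431809 + 648266 = 130375502, q_5 = 4·1797776 + 35935 = 7227039 → 130375502/7227039
APPEND 23: p_6 = 23·130375502 + 32431809 = 3031068355, q_6 = 23·7227039 + 1797776 = 168019673 → 3031068355/168019673
APPEND 23: p_7 = 23·3031068355 + 130375502 = 69844947667, q_7 = 23·168019673 + 7227039 = 3871679518 → 69844947667/3871679518
APPEND 50: p_8 = 50·69844947667 + 3031068355 = 3495278451705, q_8 = 50·3871679518 + 168019673 = 193751995573 → 3495278451705/193751995573
APPEND 5: p_9 = 5·3495278451705 + 69844947667 = 17546237206192, q_9 = 5·193751995573 + 3871679518 = 972631657383 → 17546237206192/972631657383
APPEND 45: p_10 = 45·17546237206192 + 3495278451705 = 793075952730345, q_10 = 45·972631657383 + 193751995573 = 43962176577808 → 793075952730345/43962176577808
APPEND 45: p_11 = 45·793075952730345 + 17546237206192 = 35705964110071717, q_11 = 45·43962176577808 + 972631657383 = 1979270577658743 → 35705964110071717/1979270577658743
APPEND 14: p_12 = 14·35705964110071717 + 793075952730345 = 500676573493734383, q_12 = 14·1979270577658743 + 43962176577808 = 27753750263800210 → 500676573493734383/27753750263800210
APPEND 43: p_13 = 43·500676573493734383 + 35705964110071717 = 21564798624340650186, q_13 = 43·27753750263800210 + 1979270577658743 = 1195390531921067773 → 21564798624340650186/1195390531921067773
APPEND 24: p_14 = 24·21564798624340650186 + 500676573493734383 = 518055843557669338847, q_14 = 24·1195390531921067773 + 27753750263800210 = 28717126516369426762 → 518055843557669338847/28717126516369426762
APPEND 6: p_15 = 6·518055843557669338847 + 21564798624340650186 = 3129899859970356683268, q_15 = 6·28717126516369426762 + 1195390531921067773 = 173498149630137628345 → 3129899859970356683268/173498149630137628345
APPEND 21: p_16 = 21·3129899859970356683268 + 518055843557669338847 = 66245952902935159687475, q_16 = 21·173498149630137628345 + 28717126516369426762 = 3672178268749259622007 → 66245952902935159687475/3672178268749259622007
APPEND 8: p_17 = 8·66245952902935159687475 + 3129899859970356683268 = 533097523083451634183068, q_17 = 8·3672178268749259622007 + 173498149630137628345 = 29550924299624214604401 → 533097523083451634183068/29550924299624214604401
APPEND 10: p_18 = 10·533097523083451634183068 + 66245952902935159687475 = 5397221183737451501518155, q_18 = 10·29550924299624214604401 + 3672178268749259622007 = 299181421264991405666017 → 5397221183737451501518155/299181421264991405666017
APPEND 14: p_19 = 14·5397221183737451501518155 + 533097523083451634183068 = 76094194095407772655437238, q_19 = 14·299181421264991405666017 + 29550924299624214604401 = 4218090822009503893928639 → 76094194095407772655437238/4218090822009503893928639

18509/1026
32431809/1797776
3495278451705/193751995573
17546237206192/972631657383
21564798624340650186/1195390531921067773
518055843557669338847/28717126516369426762
3129899859970356683268/173498149630137628345
66245952902935159687475/3672178268749259622007
533097523083451634183068/29550924299624214604401
5397221183737451501518155/299181421264991405666017
76094194095407772655437238/4218090822009503893928639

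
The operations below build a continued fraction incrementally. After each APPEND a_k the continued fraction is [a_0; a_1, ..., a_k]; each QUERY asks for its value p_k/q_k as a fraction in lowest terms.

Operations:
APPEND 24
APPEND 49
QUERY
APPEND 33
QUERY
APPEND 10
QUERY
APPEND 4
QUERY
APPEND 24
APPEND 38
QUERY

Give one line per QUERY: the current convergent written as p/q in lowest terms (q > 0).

APPEND 24: p_0 = 24·1 + 0 = 24, q_0 = 24·0 + 1 = 1 → 24/1
APPEND 49: p_1 = 49·24 + 1 = 1177, q_1 = 49·1 + 0 = 49 → 1177/49
APPEND 33: p_2 = 33·1177 + 24 = 38865, q_2 = 33·49 + 1 = 1618 → 38865/1618
APPEND 10: p_3 = 10·38865 + 1177 = 389827, q_3 = 10·1618 + 49 = 16229 → 389827/16229
APPEND 4: p_4 = 4·389827 + 38865 = 1598173, q_4 = 4·16229 + 1618 = 66534 → 1598173/66534
APPEND 24: p_5 = 24·1598173 + 389827 = 38745979, q_5 = 24·66534 + 16229 = 1613045 → 38745979/1613045
APPEND 38: p_6 = 38·38745979 + 1598173 = 1473945375, q_6 = 38·1613045 + 66534 = 61362244 → 1473945375/61362244

1177/49
38865/1618
389827/16229
1598173/66534
1473945375/61362244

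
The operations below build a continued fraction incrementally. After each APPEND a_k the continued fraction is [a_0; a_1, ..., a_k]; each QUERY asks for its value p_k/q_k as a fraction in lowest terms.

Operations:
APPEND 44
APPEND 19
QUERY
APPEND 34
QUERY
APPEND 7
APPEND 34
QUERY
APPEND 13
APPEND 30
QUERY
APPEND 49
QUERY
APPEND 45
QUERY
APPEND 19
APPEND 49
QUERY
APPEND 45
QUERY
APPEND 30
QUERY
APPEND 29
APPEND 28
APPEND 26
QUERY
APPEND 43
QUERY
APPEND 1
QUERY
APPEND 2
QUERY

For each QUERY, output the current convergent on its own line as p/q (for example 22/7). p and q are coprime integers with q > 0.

APPEND 44: p_0 = 44·1 + 0 = 44, q_0 = 44·0 + 1 = 1 → 44/1
APPEND 19: p_1 = 19·44 + 1 = 837, q_1 = 19·1 + 0 = 19 → 837/19
APPEND 34: p_2 = 34·837 + 44 = 28502, q_2 = 34·19 + 1 = 647 → 28502/647
APPEND 7: p_3 = 7·28502 + 837 = 200351, q_3 = 7·647 + 19 = 4548 → 200351/4548
APPEND 34: p_4 = 34·200351 + 28502 = 6840436, q_4 = 34·4548 + 647 = 155279 → 6840436/155279
APPEND 13: p_5 = 13·6840436 + 200351 = 89126019, q_5 = 13·155279 + 4548 = 2023175 → 89126019/2023175
APPEND 30: p_6 = 30·89126019 + 6840436 = 2680621006, q_6 = 30·2023175 + 155279 = 60850529 → 2680621006/60850529
APPEND 49: p_7 = 49·2680621006 + 89126019 = 131439555313, q_7 = 49·60850529 + 2023175 = 2983699096 → 131439555313/2983699096
APPEND 45: p_8 = 45·131439555313 + 2680621006 = 5917460610091, q_8 = 45·2983699096 + 60850529 = 134327309849 → 5917460610091/134327309849
APPEND 19: p_9 = 19·5917460610091 + 131439555313 = 112563191147042, q_9 = 19·134327309849 + 2983699096 = 2555202586227 → 112563191147042/2555202586227
APPEND 49: p_10 = 49·112563191147042 + 5917460610091 = 5521513826815149, q_10 = 49·2555202586227 + 134327309849 = 125339254034972 → 5521513826815149/125339254034972
APPEND 45: p_11 = 45·5521513826815149 + 112563191147042 = 248580685397828747, q_11 = 45·125339254034972 + 2555202586227 = 5642821634159967 → 248580685397828747/5642821634159967
APPEND 30: p_12 = 30·248580685397828747 + 5521513826815149 = 7462942075761677559, q_12 = 30·5642821634159967 + 125339254034972 = 169409988278833982 → 7462942075761677559/169409988278833982
APPEND 29: p_13 = 29·7462942075761677559 + 248580685397828747 = 216673900882486477958, q_13 = 29·169409988278833982 + 5642821634159967 = 4918532481720345445 → 216673900882486477958/4918532481720345445
APPEND 28: p_14 = 28·216673900882486477958 + 7462942075761677559 = 6074332166785383060383, q_14 = 28·4918532481720345445 + 169409988278833982 = 137888319476448506442 → 6074332166785383060383/137888319476448506442
APPEND 26: p_15 = 26·6074332166785383060383 + 216673900882486477958 = 158149310237302446047916, q_15 = 26·137888319476448506442 + 4918532481720345445 = 3590014838869381512937 → 158149310237302446047916/3590014838869381512937
APPEND 43: p_16 = 43·158149310237302446047916 + 6074332166785383060383 = 6806494672370790563120771, q_16 = 43·3590014838869381512937 + 137888319476448506442 = 154508526390859853562733 → 6806494672370790563120771/154508526390859853562733
APPEND 1: p_17 = 1·6806494672370790563120771 + 158149310237302446047916 = 6964643982608093009168687, q_17 = 1·154508526390859853562733 + 3590014838869381512937 = 158098541229729235075670 → 6964643982608093009168687/158098541229729235075670
APPEND 2: p_18 = 2·6964643982608093009168687 + 6806494672370790563120771 = 20735782637586976581458145, q_18 = 2·158098541229729235075670 + 154508526390859853562733 = 470705608850318323714073 → 20735782637586976581458145/470705608850318323714073

837/19
28502/647
6840436/155279
2680621006/60850529
131439555313/2983699096
5917460610091/134327309849
5521513826815149/125339254034972
248580685397828747/5642821634159967
7462942075761677559/169409988278833982
158149310237302446047916/3590014838869381512937
6806494672370790563120771/154508526390859853562733
6964643982608093009168687/158098541229729235075670
20735782637586976581458145/470705608850318323714073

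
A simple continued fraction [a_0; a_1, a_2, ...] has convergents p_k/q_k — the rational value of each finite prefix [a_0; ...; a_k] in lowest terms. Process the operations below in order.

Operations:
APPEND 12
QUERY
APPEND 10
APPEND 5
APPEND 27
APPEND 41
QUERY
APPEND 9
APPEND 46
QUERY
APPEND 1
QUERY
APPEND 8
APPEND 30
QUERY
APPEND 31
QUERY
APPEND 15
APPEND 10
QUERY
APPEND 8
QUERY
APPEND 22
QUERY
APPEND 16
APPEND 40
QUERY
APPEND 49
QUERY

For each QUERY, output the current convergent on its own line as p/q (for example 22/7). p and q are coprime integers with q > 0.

12/1
688597/56918
286539635/23684772
292753788/24198421
79149851958/6542362621
2456273980637/203030513391
371688869595767/30723031148251
3010434216327649/248836249249494
66601241628804045/5505120514637119
42811813252716498805/3538735699852373039
2098847479683385633814/173486380057249722309

APPEND 12: p_0 = 12·1 + 0 = 12, q_0 = 12·0 + 1 = 1 → 12/1
APPEND 10: p_1 = 10·12 + 1 = 121, q_1 = 10·1 + 0 = 10 → 121/10
APPEND 5: p_2 = 5·121 + 12 = 617, q_2 = 5·10 + 1 = 51 → 617/51
APPEND 27: p_3 = 27·617 + 121 = 16780, q_3 = 27·51 + 10 = 1387 → 16780/1387
APPEND 41: p_4 = 41·16780 + 617 = 688597, q_4 = 41·1387 + 51 = 56918 → 688597/56918
APPEND 9: p_5 = 9·688597 + 16780 = 6214153, q_5 = 9·56918 + 1387 = 513649 → 6214153/513649
APPEND 46: p_6 = 46·6214153 + 688597 = 286539635, q_6 = 46·513649 + 56918 = 23684772 → 286539635/23684772
APPEND 1: p_7 = 1·286539635 + 6214153 = 292753788, q_7 = 1·23684772 + 513649 = 24198421 → 292753788/24198421
APPEND 8: p_8 = 8·292753788 + 286539635 = 2628569939, q_8 = 8·24198421 + 23684772 = 217272140 → 2628569939/217272140
APPEND 30: p_9 = 30·2628569939 + 292753788 = 79149851958, q_9 = 30·217272140 + 24198421 = 6542362621 → 79149851958/6542362621
APPEND 31: p_10 = 31·79149851958 + 2628569939 = 2456273980637, q_10 = 31·6542362621 + 217272140 = 203030513391 → 2456273980637/203030513391
APPEND 15: p_11 = 15·2456273980637 + 79149851958 = 36923259561513, q_11 = 15·203030513391 + 6542362621 = 3052000063486 → 36923259561513/3052000063486
APPEND 10: p_12 = 10·36923259561513 + 2456273980637 = 371688869595767, q_12 = 10·3052000063486 + 203030513391 = 30723031148251 → 371688869595767/30723031148251
APPEND 8: p_13 = 8·371688869595767 + 36923259561513 = 3010434216327649, q_13 = 8·30723031148251 + 3052000063486 = 248836249249494 → 3010434216327649/248836249249494
APPEND 22: p_14 = 22·3010434216327649 + 371688869595767 = 66601241628804045, q_14 = 22·248836249249494 + 30723031148251 = 5505120514637119 → 66601241628804045/5505120514637119
APPEND 16: p_15 = 16·66601241628804045 + 3010434216327649 = 1068630300277192369, q_15 = 16·5505120514637119 + 248836249249494 = 88330764483443398 → 1068630300277192369/88330764483443398
APPEND 40: p_16 = 40·1068630300277192369 + 66601241628804045 = 42811813252716498805, q_16 = 40·88330764483443398 + 5505120514637119 = 3538735699852373039 → 42811813252716498805/3538735699852373039
APPEND 49: p_17 = 49·42811813252716498805 + 1068630300277192369 = 2098847479683385633814, q_17 = 49·3538735699852373039 + 88330764483443398 = 173486380057249722309 → 2098847479683385633814/173486380057249722309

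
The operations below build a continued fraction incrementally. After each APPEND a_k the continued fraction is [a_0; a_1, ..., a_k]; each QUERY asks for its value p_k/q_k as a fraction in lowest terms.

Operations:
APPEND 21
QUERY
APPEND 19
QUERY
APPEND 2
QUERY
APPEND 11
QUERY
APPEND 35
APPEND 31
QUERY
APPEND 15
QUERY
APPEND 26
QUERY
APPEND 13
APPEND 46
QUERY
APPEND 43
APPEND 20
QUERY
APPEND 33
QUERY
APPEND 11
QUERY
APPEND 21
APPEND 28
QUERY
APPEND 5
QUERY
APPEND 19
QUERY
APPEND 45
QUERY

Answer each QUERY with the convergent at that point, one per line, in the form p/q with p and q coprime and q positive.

APPEND 21: p_0 = 21·1 + 0 = 21, q_0 = 21·0 + 1 = 1 → 21/1
APPEND 19: p_1 = 19·21 + 1 = 400, q_1 = 19·1 + 0 = 19 → 400/19
APPEND 2: p_2 = 2·400 + 21 = 821, q_2 = 2·19 + 1 = 39 → 821/39
APPEND 11: p_3 = 11·821 + 400 = 9431, q_3 = 11·39 + 19 = 448 → 9431/448
APPEND 35: p_4 = 35·9431 + 821 = 330906, q_4 = 35·448 + 39 = 15719 → 330906/15719
APPEND 31: p_5 = 31·330906 + 9431 = 10267517, q_5 = 31·15719 + 448 = 487737 → 10267517/487737
APPEND 15: p_6 = 15·10267517 + 330906 = 154343661, q_6 = 15·487737 + 15719 = 7331774 → 154343661/7331774
APPEND 26: p_7 = 26·154343661 + 10267517 = 4023202703, q_7 = 26·7331774 + 487737 = 191113861 → 4023202703/191113861
APPEND 13: p_8 = 13·4023202703 + 154343661 = 52455978800, q_8 = 13·191113861 + 7331774 = 2491811967 → 52455978800/2491811967
APPEND 46: p_9 = 46·52455978800 + 4023202703 = 2416998227503, q_9 = 46·2491811967 + 191113861 = 114814464343 → 2416998227503/114814464343
APPEND 43: p_10 = 43·2416998227503 + 52455978800 = 103983379761429, q_10 = 43·114814464343 + 2491811967 = 4939513778716 → 103983379761429/4939513778716
APPEND 20: p_11 = 20·103983379761429 + 2416998227503 = 2082084593456083, q_11 = 20·4939513778716 + 114814464343 = 98905090038663 → 2082084593456083/98905090038663
APPEND 33: p_12 = 33·2082084593456083 + 103983379761429 = 68812774963812168, q_12 = 33·98905090038663 + 4939513778716 = 3268807485054595 → 68812774963812168/3268807485054595
APPEND 11: p_13 = 11·68812774963812168 + 2082084593456083 = 759022609195389931, q_13 = 11·3268807485054595 + 98905090038663 = 36055787425639208 → 759022609195389931/36055787425639208
APPEND 21: p_14 = 21·759022609195389931 + 68812774963812168 = 16008287568067000719, q_14 = 21·36055787425639208 + 3268807485054595 = 760440343423477963 → 16008287568067000719/760440343423477963
APPEND 28: p_15 = 28·16008287568067000719 + 759022609195389931 = 448991074515071410063, q_15 = 28·760440343423477963 + 36055787425639208 = 21328385403283022172 → 448991074515071410063/21328385403283022172
APPEND 5: p_16 = 5·448991074515071410063 + 16008287568067000719 = 2260963660143424051034, q_16 = 5·21328385403283022172 + 760440343423477963 = 107402367359838588823 → 2260963660143424051034/107402367359838588823
APPEND 19: p_17 = 19·2260963660143424051034 + 448991074515071410063 = 43407300617240128379709, q_17 = 19·107402367359838588823 + 21328385403283022172 = 2061973365240216209809 → 43407300617240128379709/2061973365240216209809
APPEND 45: p_18 = 45·43407300617240128379709 + 2260963660143424051034 = 1955589491435949201137939, q_18 = 45·2061973365240216209809 + 107402367359838588823 = 92896203803169568030228 → 1955589491435949201137939/92896203803169568030228

21/1
400/19
821/39
9431/448
10267517/487737
154343661/7331774
4023202703/191113861
2416998227503/114814464343
2082084593456083/98905090038663
68812774963812168/3268807485054595
759022609195389931/36055787425639208
448991074515071410063/21328385403283022172
2260963660143424051034/107402367359838588823
43407300617240128379709/2061973365240216209809
1955589491435949201137939/92896203803169568030228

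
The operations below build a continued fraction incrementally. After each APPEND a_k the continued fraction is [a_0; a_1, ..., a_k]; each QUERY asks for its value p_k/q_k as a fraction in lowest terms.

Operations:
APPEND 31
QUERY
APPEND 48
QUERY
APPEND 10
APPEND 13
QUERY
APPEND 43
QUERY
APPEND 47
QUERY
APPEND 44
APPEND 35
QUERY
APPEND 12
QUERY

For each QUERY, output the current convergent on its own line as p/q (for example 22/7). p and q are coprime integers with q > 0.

APPEND 31: p_0 = 31·1 + 0 = 31, q_0 = 31·0 + 1 = 1 → 31/1
APPEND 48: p_1 = 48·31 + 1 = 1489, q_1 = 48·1 + 0 = 48 → 1489/48
APPEND 10: p_2 = 10·1489 + 31 = 14921, q_2 = 10·48 + 1 = 481 → 14921/481
APPEND 13: p_3 = 13·14921 + 1489 = 195462, q_3 = 13·481 + 48 = 6301 → 195462/6301
APPEND 43: p_4 = 43·195462 + 14921 = 8419787, q_4 = 43·6301 + 481 = 271424 → 8419787/271424
APPEND 47: p_5 = 47·8419787 + 195462 = 395925451, q_5 = 47·271424 + 6301 = 12763229 → 395925451/12763229
APPEND 44: p_6 = 44·395925451 + 8419787 = 17429139631, q_6 = 44·12763229 + 271424 = 561853500 → 17429139631/561853500
APPEND 35: p_7 = 35·17429139631 + 395925451 = 610415812536, q_7 = 35·561853500 + 12763229 = 19677635729 → 610415812536/19677635729
APPEND 12: p_8 = 12·610415812536 + 17429139631 = 7342418890063, q_8 = 12·19677635729 + 561853500 = 236693482248 → 7342418890063/236693482248

31/1
1489/48
195462/6301
8419787/271424
395925451/12763229
610415812536/19677635729
7342418890063/236693482248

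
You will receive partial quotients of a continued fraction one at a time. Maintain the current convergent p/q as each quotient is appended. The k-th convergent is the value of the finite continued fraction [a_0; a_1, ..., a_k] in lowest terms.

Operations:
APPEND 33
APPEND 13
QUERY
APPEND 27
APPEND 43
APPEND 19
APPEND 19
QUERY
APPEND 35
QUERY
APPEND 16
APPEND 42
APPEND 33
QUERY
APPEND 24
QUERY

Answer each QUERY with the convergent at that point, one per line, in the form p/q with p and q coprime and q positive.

430/13
181611815/5490626
6365945669/192460093
141735038080930/4285041065187
3405932823073787/102970741813369

APPEND 33: p_0 = 33·1 + 0 = 33, q_0 = 33·0 + 1 = 1 → 33/1
APPEND 13: p_1 = 13·33 + 1 = 430, q_1 = 13·1 + 0 = 13 → 430/13
APPEND 27: p_2 = 27·430 + 33 = 11643, q_2 = 27·13 + 1 = 352 → 11643/352
APPEND 43: p_3 = 43·11643 + 430 = 501079, q_3 = 43·352 + 13 = 15149 → 501079/15149
APPEND 19: p_4 = 19·501079 + 11643 = 9532144, q_4 = 19·15149 + 352 = 288183 → 9532144/288183
APPEND 19: p_5 = 19·9532144 + 501079 = 181611815, q_5 = 19·288183 + 15149 = 5490626 → 181611815/5490626
APPEND 35: p_6 = 35·181611815 + 9532144 = 6365945669, q_6 = 35·5490626 + 288183 = 192460093 → 6365945669/192460093
APPEND 16: p_7 = 16·6365945669 + 181611815 = 102036742519, q_7 = 16·192460093 + 5490626 = 3084852114 → 102036742519/3084852114
APPEND 42: p_8 = 42·102036742519 + 6365945669 = 4291909131467, q_8 = 42·3084852114 + 192460093 = 129756248881 → 4291909131467/129756248881
APPEND 33: p_9 = 33·4291909131467 + 102036742519 = 141735038080930, q_9 = 33·129756248881 + 3084852114 = 4285041065187 → 141735038080930/4285041065187
APPEND 24: p_10 = 24·141735038080930 + 4291909131467 = 3405932823073787, q_10 = 24·4285041065187 + 129756248881 = 102970741813369 → 3405932823073787/102970741813369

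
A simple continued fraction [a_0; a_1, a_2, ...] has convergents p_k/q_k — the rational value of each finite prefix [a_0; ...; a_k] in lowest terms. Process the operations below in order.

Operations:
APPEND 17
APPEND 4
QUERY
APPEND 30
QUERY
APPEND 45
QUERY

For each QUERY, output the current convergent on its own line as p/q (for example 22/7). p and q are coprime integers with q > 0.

69/4
2087/121
93984/5449

APPEND 17: p_0 = 17·1 + 0 = 17, q_0 = 17·0 + 1 = 1 → 17/1
APPEND 4: p_1 = 4·17 + 1 = 69, q_1 = 4·1 + 0 = 4 → 69/4
APPEND 30: p_2 = 30·69 + 17 = 2087, q_2 = 30·4 + 1 = 121 → 2087/121
APPEND 45: p_3 = 45·2087 + 69 = 93984, q_3 = 45·121 + 4 = 5449 → 93984/5449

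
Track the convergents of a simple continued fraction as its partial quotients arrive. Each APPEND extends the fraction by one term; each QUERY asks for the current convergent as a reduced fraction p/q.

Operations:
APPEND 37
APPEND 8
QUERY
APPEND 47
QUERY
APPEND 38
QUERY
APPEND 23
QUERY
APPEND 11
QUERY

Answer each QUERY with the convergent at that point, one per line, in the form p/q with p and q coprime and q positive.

APPEND 37: p_0 = 37·1 + 0 = 37, q_0 = 37·0 + 1 = 1 → 37/1
APPEND 8: p_1 = 8·37 + 1 = 297, q_1 = 8·1 + 0 = 8 → 297/8
APPEND 47: p_2 = 47·297 + 37 = 13996, q_2 = 47·8 + 1 = 377 → 13996/377
APPEND 38: p_3 = 38·13996 + 297 = 532145, q_3 = 38·377 + 8 = 14334 → 532145/14334
APPEND 23: p_4 = 23·532145 + 13996 = 12253331, q_4 = 23·14334 + 377 = 330059 → 12253331/330059
APPEND 11: p_5 = 11·12253331 + 532145 = 135318786, q_5 = 11·330059 + 14334 = 3644983 → 135318786/3644983

297/8
13996/377
532145/14334
12253331/330059
135318786/3644983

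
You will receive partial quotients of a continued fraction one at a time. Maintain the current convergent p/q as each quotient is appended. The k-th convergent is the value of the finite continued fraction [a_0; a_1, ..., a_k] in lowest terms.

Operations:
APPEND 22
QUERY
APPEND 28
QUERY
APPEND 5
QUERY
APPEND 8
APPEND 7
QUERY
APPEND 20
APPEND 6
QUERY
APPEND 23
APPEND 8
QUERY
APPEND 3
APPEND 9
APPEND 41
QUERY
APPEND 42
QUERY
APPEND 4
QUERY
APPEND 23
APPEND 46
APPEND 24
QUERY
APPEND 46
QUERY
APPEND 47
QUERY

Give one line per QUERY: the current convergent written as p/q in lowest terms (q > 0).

22/1
617/28
3107/141
181418/8233
22104416/1003129
4118547624/186905393
4929908813594/223726087053
207176098003029/9401938147277
833634300825710/37831478676161
21435752566998583735/972784127695600764
986936966907017418034/44788565899070464385
46407473197196817231333/2106035381384007426859

APPEND 22: p_0 = 22·1 + 0 = 22, q_0 = 22·0 + 1 = 1 → 22/1
APPEND 28: p_1 = 28·22 + 1 = 617, q_1 = 28·1 + 0 = 28 → 617/28
APPEND 5: p_2 = 5·617 + 22 = 3107, q_2 = 5·28 + 1 = 141 → 3107/141
APPEND 8: p_3 = 8·3107 + 617 = 25473, q_3 = 8·141 + 28 = 1156 → 25473/1156
APPEND 7: p_4 = 7·25473 + 3107 = 181418, q_4 = 7·1156 + 141 = 8233 → 181418/8233
APPEND 20: p_5 = 20·181418 + 25473 = 3653833, q_5 = 20·8233 + 1156 = 165816 → 3653833/165816
APPEND 6: p_6 = 6·3653833 + 181418 = 22104416, q_6 = 6·165816 + 8233 = 1003129 → 22104416/1003129
APPEND 23: p_7 = 23·22104416 + 3653833 = 512055401, q_7 = 23·1003129 + 165816 = 23237783 → 512055401/23237783
APPEND 8: p_8 = 8·512055401 + 22104416 = 4118547624, q_8 = 8·23237783 + 1003129 = 186905393 → 4118547624/186905393
APPEND 3: p_9 = 3·4118547624 + 512055401 = 12867698273, q_9 = 3·186905393 + 23237783 = 583953962 → 12867698273/583953962
APPEND 9: p_10 = 9·12867698273 + 4118547624 = 119927832081, q_10 = 9·583953962 + 186905393 = 5442491051 → 119927832081/5442491051
APPEND 41: p_11 = 41·119927832081 + 12867698273 = 4929908813594, q_11 = 41·5442491051 + 583953962 = 223726087053 → 4929908813594/223726087053
APPEND 42: p_12 = 42·4929908813594 + 119927832081 = 207176098003029, q_12 = 42·223726087053 + 5442491051 = 9401938147277 → 207176098003029/9401938147277
APPEND 4: p_13 = 4·207176098003029 + 4929908813594 = 833634300825710, q_13 = 4·9401938147277 + 223726087053 = 37831478676161 → 833634300825710/37831478676161
APPEND 23: p_14 = 23·833634300825710 + 207176098003029 = 19380765016994359, q_14 = 23·37831478676161 + 9401938147277 = 879525947698980 → 19380765016994359/879525947698980
APPEND 46: p_15 = 46·19380765016994359 + 833634300825710 = 892348825082566224, q_15 = 46·879525947698980 + 37831478676161 = 40496025072829241 → 892348825082566224/40496025072829241
APPEND 24: p_16 = 24·892348825082566224 + 19380765016994359 = 21435752566998583735, q_16 = 24·40496025072829241 + 879525947698980 = 972784127695600764 → 21435752566998583735/972784127695600764
APPEND 46: p_17 = 46·21435752566998583735 + 892348825082566224 = 986936966907017418034, q_17 = 46·972784127695600764 + 40496025072829241 = 44788565899070464385 → 986936966907017418034/44788565899070464385
APPEND 47: p_18 = 47·986936966907017418034 + 21435752566998583735 = 46407473197196817231333, q_18 = 47·44788565899070464385 + 972784127695600764 = 2106035381384007426859 → 46407473197196817231333/2106035381384007426859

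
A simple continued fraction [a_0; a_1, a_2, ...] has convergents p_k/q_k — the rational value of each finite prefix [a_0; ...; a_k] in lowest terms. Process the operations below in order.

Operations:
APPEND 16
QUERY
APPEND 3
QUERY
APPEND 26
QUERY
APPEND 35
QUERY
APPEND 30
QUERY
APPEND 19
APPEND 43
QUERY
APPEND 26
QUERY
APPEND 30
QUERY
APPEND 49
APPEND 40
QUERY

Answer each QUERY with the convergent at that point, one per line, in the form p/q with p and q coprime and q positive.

16/1
49/3
1290/79
45199/2768
1357260/83119
1112182237/68110366
28942571301/1772451545
869389321267/53241656716
1706030161856627/104477786881876

APPEND 16: p_0 = 16·1 + 0 = 16, q_0 = 16·0 + 1 = 1 → 16/1
APPEND 3: p_1 = 3·16 + 1 = 49, q_1 = 3·1 + 0 = 3 → 49/3
APPEND 26: p_2 = 26·49 + 16 = 1290, q_2 = 26·3 + 1 = 79 → 1290/79
APPEND 35: p_3 = 35·1290 + 49 = 45199, q_3 = 35·79 + 3 = 2768 → 45199/2768
APPEND 30: p_4 = 30·45199 + 1290 = 1357260, q_4 = 30·2768 + 79 = 83119 → 1357260/83119
APPEND 19: p_5 = 19·1357260 + 45199 = 25833139, q_5 = 19·83119 + 2768 = 1582029 → 25833139/1582029
APPEND 43: p_6 = 43·25833139 + 1357260 = 1112182237, q_6 = 43·1582029 + 83119 = 68110366 → 1112182237/68110366
APPEND 26: p_7 = 26·1112182237 + 25833139 = 28942571301, q_7 = 26·68110366 + 1582029 = 1772451545 → 28942571301/1772451545
APPEND 30: p_8 = 30·28942571301 + 1112182237 = 869389321267, q_8 = 30·1772451545 + 68110366 = 53241656716 → 869389321267/53241656716
APPEND 49: p_9 = 49·869389321267 + 28942571301 = 42629019313384, q_9 = 49·53241656716 + 1772451545 = 2610613630629 → 42629019313384/2610613630629
APPEND 40: p_10 = 40·42629019313384 + 869389321267 = 1706030161856627, q_10 = 40·2610613630629 + 53241656716 = 104477786881876 → 1706030161856627/104477786881876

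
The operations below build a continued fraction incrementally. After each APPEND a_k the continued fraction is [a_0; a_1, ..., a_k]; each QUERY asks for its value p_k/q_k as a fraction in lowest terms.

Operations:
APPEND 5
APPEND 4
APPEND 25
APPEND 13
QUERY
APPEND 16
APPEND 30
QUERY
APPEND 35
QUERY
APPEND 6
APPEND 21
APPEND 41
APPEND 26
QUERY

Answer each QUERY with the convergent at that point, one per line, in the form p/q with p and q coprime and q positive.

6911/1317
3340091/636507
117014291/22298918
15949672049918/3039461472001

APPEND 5: p_0 = 5·1 + 0 = 5, q_0 = 5·0 + 1 = 1 → 5/1
APPEND 4: p_1 = 4·5 + 1 = 21, q_1 = 4·1 + 0 = 4 → 21/4
APPEND 25: p_2 = 25·21 + 5 = 530, q_2 = 25·4 + 1 = 101 → 530/101
APPEND 13: p_3 = 13·530 + 21 = 6911, q_3 = 13·101 + 4 = 1317 → 6911/1317
APPEND 16: p_4 = 16·6911 + 530 = 111106, q_4 = 16·1317 + 101 = 21173 → 111106/21173
APPEND 30: p_5 = 30·111106 + 6911 = 3340091, q_5 = 30·21173 + 1317 = 636507 → 3340091/636507
APPEND 35: p_6 = 35·3340091 + 111106 = 117014291, q_6 = 35·636507 + 21173 = 22298918 → 117014291/22298918
APPEND 6: p_7 = 6·117014291 + 3340091 = 705425837, q_7 = 6·22298918 + 636507 = 134430015 → 705425837/134430015
APPEND 21: p_8 = 21·705425837 + 117014291 = 14930956868, q_8 = 21·134430015 + 22298918 = 2845329233 → 14930956868/2845329233
APPEND 41: p_9 = 41·14930956868 + 705425837 = 612874657425, q_9 = 41·2845329233 + 134430015 = 116792928568 → 612874657425/116792928568
APPEND 26: p_10 = 26·612874657425 + 14930956868 = 15949672049918, q_10 = 26·116792928568 + 2845329233 = 3039461472001 → 15949672049918/3039461472001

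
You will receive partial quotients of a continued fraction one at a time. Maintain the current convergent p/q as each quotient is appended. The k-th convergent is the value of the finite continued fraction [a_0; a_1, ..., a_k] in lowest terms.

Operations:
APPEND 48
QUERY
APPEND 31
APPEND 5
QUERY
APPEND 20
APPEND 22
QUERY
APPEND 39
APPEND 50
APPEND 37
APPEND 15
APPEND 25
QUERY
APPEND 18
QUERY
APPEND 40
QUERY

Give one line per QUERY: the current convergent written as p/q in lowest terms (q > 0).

APPEND 48: p_0 = 48·1 + 0 = 48, q_0 = 48·0 + 1 = 1 → 48/1
APPEND 31: p_1 = 31·48 + 1 = 1489, q_1 = 31·1 + 0 = 31 → 1489/31
APPEND 5: p_2 = 5·1489 + 48 = 7493, q_2 = 5·31 + 1 = 156 → 7493/156
APPEND 20: p_3 = 20·7493 + 1489 = 151349, q_3 = 20·156 + 31 = 3151 → 151349/3151
APPEND 22: p_4 = 22·151349 + 7493 = 3337171, q_4 = 22·3151 + 156 = 69478 → 3337171/69478
APPEND 39: p_5 = 39·3337171 + 151349 = 130301018, q_5 = 39·69478 + 3151 = 2712793 → 130301018/2712793
APPEND 50: p_6 = 50·130301018 + 3337171 = 6518388071, q_6 = 50·2712793 + 69478 = 135709128 → 6518388071/135709128
APPEND 37: p_7 = 37·6518388071 + 130301018 = 241310659645, q_7 = 37·135709128 + 2712793 = 5023950529 → 241310659645/5023950529
APPEND 15: p_8 = 15·241310659645 + 6518388071 = 3626178282746, q_8 = 15·5023950529 + 135709128 = 75494967063 → 3626178282746/75494967063
APPEND 25: p_9 = 25·3626178282746 + 241310659645 = 90895767728295, q_9 = 25·75494967063 + 5023950529 = 1892398127104 → 90895767728295/1892398127104
APPEND 18: p_10 = 18·90895767728295 + 3626178282746 = 1639749997392056, q_10 = 18·1892398127104 + 75494967063 = 34138661254935 → 1639749997392056/34138661254935
APPEND 40: p_11 = 40·1639749997392056 + 90895767728295 = 65680895663410535, q_11 = 40·34138661254935 + 1892398127104 = 1367438848324504 → 65680895663410535/1367438848324504

48/1
7493/156
3337171/69478
90895767728295/1892398127104
1639749997392056/34138661254935
65680895663410535/1367438848324504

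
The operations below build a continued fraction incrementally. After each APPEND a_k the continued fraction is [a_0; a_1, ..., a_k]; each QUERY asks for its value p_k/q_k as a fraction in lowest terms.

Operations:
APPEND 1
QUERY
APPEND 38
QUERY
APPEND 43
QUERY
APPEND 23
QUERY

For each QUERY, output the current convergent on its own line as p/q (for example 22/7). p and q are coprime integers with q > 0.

1/1
39/38
1678/1635
38633/37643

APPEND 1: p_0 = 1·1 + 0 = 1, q_0 = 1·0 + 1 = 1 → 1/1
APPEND 38: p_1 = 38·1 + 1 = 39, q_1 = 38·1 + 0 = 38 → 39/38
APPEND 43: p_2 = 43·39 + 1 = 1678, q_2 = 43·38 + 1 = 1635 → 1678/1635
APPEND 23: p_3 = 23·1678 + 39 = 38633, q_3 = 23·1635 + 38 = 37643 → 38633/37643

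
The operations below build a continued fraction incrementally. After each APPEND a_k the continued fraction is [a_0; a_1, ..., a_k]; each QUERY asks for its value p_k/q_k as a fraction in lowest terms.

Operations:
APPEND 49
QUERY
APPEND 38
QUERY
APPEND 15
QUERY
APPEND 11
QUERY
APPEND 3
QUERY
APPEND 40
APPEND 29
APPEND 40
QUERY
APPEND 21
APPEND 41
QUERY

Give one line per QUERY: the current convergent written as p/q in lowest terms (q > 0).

49/1
1863/38
27994/571
309797/6319
957385/19528
44858929117/914997799
38714337730872/789665168357

APPEND 49: p_0 = 49·1 + 0 = 49, q_0 = 49·0 + 1 = 1 → 49/1
APPEND 38: p_1 = 38·49 + 1 = 1863, q_1 = 38·1 + 0 = 38 → 1863/38
APPEND 15: p_2 = 15·1863 + 49 = 27994, q_2 = 15·38 + 1 = 571 → 27994/571
APPEND 11: p_3 = 11·27994 + 1863 = 309797, q_3 = 11·571 + 38 = 6319 → 309797/6319
APPEND 3: p_4 = 3·309797 + 27994 = 957385, q_4 = 3·6319 + 571 = 19528 → 957385/19528
APPEND 40: p_5 = 40·957385 + 309797 = 38605197, q_5 = 40·19528 + 6319 = 787439 → 38605197/787439
APPEND 29: p_6 = 29·38605197 + 957385 = 1120508098, q_6 = 29·787439 + 19528 = 22855259 → 1120508098/22855259
APPEND 40: p_7 = 40·1120508098 + 38605197 = 44858929117, q_7 = 40·22855259 + 787439 = 914997799 → 44858929117/914997799
APPEND 21: p_8 = 21·44858929117 + 1120508098 = 943158019555, q_8 = 21·914997799 + 22855259 = 19237809038 → 943158019555/19237809038
APPEND 41: p_9 = 41·943158019555 + 44858929117 = 38714337730872, q_9 = 41·19237809038 + 914997799 = 789665168357 → 38714337730872/789665168357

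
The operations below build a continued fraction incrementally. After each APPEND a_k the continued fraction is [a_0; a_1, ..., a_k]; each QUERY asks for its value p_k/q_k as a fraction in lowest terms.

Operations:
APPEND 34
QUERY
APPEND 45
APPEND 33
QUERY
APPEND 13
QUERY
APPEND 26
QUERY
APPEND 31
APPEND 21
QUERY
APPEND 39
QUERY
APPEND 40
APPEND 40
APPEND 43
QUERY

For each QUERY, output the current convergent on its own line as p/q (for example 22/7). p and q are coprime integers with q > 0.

APPEND 34: p_0 = 34·1 + 0 = 34, q_0 = 34·0 + 1 = 1 → 34/1
APPEND 45: p_1 = 45·34 + 1 = 1531, q_1 = 45·1 + 0 = 45 → 1531/45
APPEND 33: p_2 = 33·1531 + 34 = 50557, q_2 = 33·45 + 1 = 1486 → 50557/1486
APPEND 13: p_3 = 13·50557 + 1531 = 658772, q_3 = 13·1486 + 45 = 19363 → 658772/19363
APPEND 26: p_4 = 26·658772 + 50557 = 17178629, q_4 = 26·19363 + 1486 = 504924 → 17178629/504924
APPEND 31: p_5 = 31·17178629 + 658772 = 533196271, q_5 = 31·504924 + 19363 = 15672007 → 533196271/15672007
APPEND 21: p_6 = 21·533196271 + 17178629 = 11214300320, q_6 = 21·15672007 + 504924 = 329617071 → 11214300320/329617071
APPEND 39: p_7 = 39·11214300320 + 533196271 = 437890908751, q_7 = 39·329617071 + 15672007 = 12870737776 → 437890908751/12870737776
APPEND 40: p_8 = 40·437890908751 + 11214300320 = 17526850650360, q_8 = 40·12870737776 + 329617071 = 515159128111 → 17526850650360/515159128111
APPEND 40: p_9 = 40·17526850650360 + 437890908751 = 701511916923151, q_9 = 40·515159128111 + 12870737776 = 20619235862216 → 701511916923151/20619235862216
APPEND 43: p_10 = 43·701511916923151 + 17526850650360 = 30182539278345853, q_10 = 43·20619235862216 + 515159128111 = 887142301203399 → 30182539278345853/887142301203399

34/1
50557/1486
658772/19363
17178629/504924
11214300320/329617071
437890908751/12870737776
30182539278345853/887142301203399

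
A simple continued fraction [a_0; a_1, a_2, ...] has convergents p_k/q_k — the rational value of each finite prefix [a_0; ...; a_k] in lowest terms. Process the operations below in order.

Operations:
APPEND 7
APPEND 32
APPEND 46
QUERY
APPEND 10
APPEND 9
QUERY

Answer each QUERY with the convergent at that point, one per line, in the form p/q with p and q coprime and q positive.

10357/1473
944512/134331

APPEND 7: p_0 = 7·1 + 0 = 7, q_0 = 7·0 + 1 = 1 → 7/1
APPEND 32: p_1 = 32·7 + 1 = 225, q_1 = 32·1 + 0 = 32 → 225/32
APPEND 46: p_2 = 46·225 + 7 = 10357, q_2 = 46·32 + 1 = 1473 → 10357/1473
APPEND 10: p_3 = 10·10357 + 225 = 103795, q_3 = 10·1473 + 32 = 14762 → 103795/14762
APPEND 9: p_4 = 9·103795 + 10357 = 944512, q_4 = 9·14762 + 1473 = 134331 → 944512/134331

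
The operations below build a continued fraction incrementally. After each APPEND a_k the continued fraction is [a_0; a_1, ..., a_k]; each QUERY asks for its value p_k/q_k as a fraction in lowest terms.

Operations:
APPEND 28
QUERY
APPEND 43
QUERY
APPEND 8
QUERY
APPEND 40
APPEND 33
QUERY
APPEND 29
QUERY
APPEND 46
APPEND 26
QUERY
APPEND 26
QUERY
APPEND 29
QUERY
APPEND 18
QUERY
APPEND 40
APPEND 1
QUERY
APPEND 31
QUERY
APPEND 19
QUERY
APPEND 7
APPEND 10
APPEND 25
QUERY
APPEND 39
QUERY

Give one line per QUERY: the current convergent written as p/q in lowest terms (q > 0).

APPEND 28: p_0 = 28·1 + 0 = 28, q_0 = 28·0 + 1 = 1 → 28/1
APPEND 43: p_1 = 43·28 + 1 = 1205, q_1 = 43·1 + 0 = 43 → 1205/43
APPEND 8: p_2 = 8·1205 + 28 = 9668, q_2 = 8·43 + 1 = 345 → 9668/345
APPEND 40: p_3 = 40·9668 + 1205 = 387925, q_3 = 40·345 + 43 = 13843 → 387925/13843
APPEND 33: p_4 = 33·387925 + 9668 = 12811193, q_4 = 33·13843 + 345 = 457164 → 12811193/457164
APPEND 29: p_5 = 29·12811193 + 387925 = 371912522, q_5 = 29·457164 + 13843 = 13271599 → 371912522/13271599
APPEND 46: p_6 = 46·371912522 + 12811193 = 17120787205, q_6 = 46·13271599 + 457164 = 610950718 → 17120787205/610950718
APPEND 26: p_7 = 26·17120787205 + 371912522 = 445512379852, q_7 = 26·610950718 + 13271599 = 15897990267 → 445512379852/15897990267
APPEND 26: p_8 = 26·445512379852 + 17120787205 = 11600442663357, q_8 = 26·15897990267 + 610950718 = 413958697660 → 11600442663357/413958697660
APPEND 29: p_9 = 29·11600442663357 + 445512379852 = 336858349617205, q_9 = 29·413958697660 + 15897990267 = 12020700222407 → 336858349617205/12020700222407
APPEND 18: p_10 = 18·336858349617205 + 11600442663357 = 6075050735773047, q_10 = 18·12020700222407 + 413958697660 = 216786562700986 → 6075050735773047/216786562700986
APPEND 40: p_11 = 40·6075050735773047 + 336858349617205 = 243338887780539085, q_11 = 40·216786562700986 + 12020700222407 = 8683483208261847 → 243338887780539085/8683483208261847
APPEND 1: p_12 = 1·243338887780539085 + 6075050735773047 = 249413938516312132, q_12 = 1·8683483208261847 + 216786562700986 = 8900269770962833 → 249413938516312132/8900269770962833
APPEND 31: p_13 = 31·249413938516312132 + 243338887780539085 = 7975170981786215177, q_13 = 31·8900269770962833 + 8683483208261847 = 284591846108109670 → 7975170981786215177/284591846108109670
APPEND 19: p_14 = 19·7975170981786215177 + 249413938516312132 = 151777662592454400495, q_14 = 19·284591846108109670 + 8900269770962833 = 5416145345825046563 → 151777662592454400495/5416145345825046563
APPEND 7: p_15 = 7·151777662592454400495 + 7975170981786215177 = 1070418809128967018642, q_15 = 7·5416145345825046563 + 284591846108109670 = 38197609266883435611 → 1070418809128967018642/38197609266883435611
APPEND 10: p_16 = 10·1070418809128967018642 + 151777662592454400495 = 10855965753882124586915, q_16 = 10·38197609266883435611 + 5416145345825046563 = 387392238014659402673 → 10855965753882124586915/387392238014659402673
APPEND 25: p_17 = 25·10855965753882124586915 + 1070418809128967018642 = 272469562656182081691517, q_17 = 25·387392238014659402673 + 38197609266883435611 = 9723003559633368502436 → 272469562656182081691517/9723003559633368502436
APPEND 39: p_18 = 39·272469562656182081691517 + 10855965753882124586915 = 10637168909344983310556078, q_18 = 39·9723003559633368502436 + 387392238014659402673 = 379584531063716030997677 → 10637168909344983310556078/379584531063716030997677

28/1
1205/43
9668/345
12811193/457164
371912522/13271599
445512379852/15897990267
11600442663357/413958697660
336858349617205/12020700222407
6075050735773047/216786562700986
249413938516312132/8900269770962833
7975170981786215177/284591846108109670
151777662592454400495/5416145345825046563
272469562656182081691517/9723003559633368502436
10637168909344983310556078/379584531063716030997677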